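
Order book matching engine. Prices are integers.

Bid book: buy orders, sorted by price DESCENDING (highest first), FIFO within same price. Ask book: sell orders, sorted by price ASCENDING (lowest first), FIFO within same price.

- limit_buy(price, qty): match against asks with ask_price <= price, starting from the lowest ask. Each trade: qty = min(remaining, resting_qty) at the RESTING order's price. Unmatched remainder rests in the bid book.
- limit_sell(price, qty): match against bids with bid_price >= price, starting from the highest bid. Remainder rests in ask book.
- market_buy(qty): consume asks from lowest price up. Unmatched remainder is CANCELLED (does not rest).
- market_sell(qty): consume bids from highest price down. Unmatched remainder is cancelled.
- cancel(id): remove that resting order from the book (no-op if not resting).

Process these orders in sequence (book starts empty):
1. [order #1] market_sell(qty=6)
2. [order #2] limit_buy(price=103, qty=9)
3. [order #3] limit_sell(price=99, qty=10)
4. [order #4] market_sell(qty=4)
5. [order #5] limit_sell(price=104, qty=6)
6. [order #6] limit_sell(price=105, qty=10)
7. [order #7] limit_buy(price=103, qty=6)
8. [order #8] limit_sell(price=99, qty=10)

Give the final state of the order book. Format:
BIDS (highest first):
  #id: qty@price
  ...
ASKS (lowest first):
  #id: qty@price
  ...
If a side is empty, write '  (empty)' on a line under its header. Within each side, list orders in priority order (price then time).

After op 1 [order #1] market_sell(qty=6): fills=none; bids=[-] asks=[-]
After op 2 [order #2] limit_buy(price=103, qty=9): fills=none; bids=[#2:9@103] asks=[-]
After op 3 [order #3] limit_sell(price=99, qty=10): fills=#2x#3:9@103; bids=[-] asks=[#3:1@99]
After op 4 [order #4] market_sell(qty=4): fills=none; bids=[-] asks=[#3:1@99]
After op 5 [order #5] limit_sell(price=104, qty=6): fills=none; bids=[-] asks=[#3:1@99 #5:6@104]
After op 6 [order #6] limit_sell(price=105, qty=10): fills=none; bids=[-] asks=[#3:1@99 #5:6@104 #6:10@105]
After op 7 [order #7] limit_buy(price=103, qty=6): fills=#7x#3:1@99; bids=[#7:5@103] asks=[#5:6@104 #6:10@105]
After op 8 [order #8] limit_sell(price=99, qty=10): fills=#7x#8:5@103; bids=[-] asks=[#8:5@99 #5:6@104 #6:10@105]

Answer: BIDS (highest first):
  (empty)
ASKS (lowest first):
  #8: 5@99
  #5: 6@104
  #6: 10@105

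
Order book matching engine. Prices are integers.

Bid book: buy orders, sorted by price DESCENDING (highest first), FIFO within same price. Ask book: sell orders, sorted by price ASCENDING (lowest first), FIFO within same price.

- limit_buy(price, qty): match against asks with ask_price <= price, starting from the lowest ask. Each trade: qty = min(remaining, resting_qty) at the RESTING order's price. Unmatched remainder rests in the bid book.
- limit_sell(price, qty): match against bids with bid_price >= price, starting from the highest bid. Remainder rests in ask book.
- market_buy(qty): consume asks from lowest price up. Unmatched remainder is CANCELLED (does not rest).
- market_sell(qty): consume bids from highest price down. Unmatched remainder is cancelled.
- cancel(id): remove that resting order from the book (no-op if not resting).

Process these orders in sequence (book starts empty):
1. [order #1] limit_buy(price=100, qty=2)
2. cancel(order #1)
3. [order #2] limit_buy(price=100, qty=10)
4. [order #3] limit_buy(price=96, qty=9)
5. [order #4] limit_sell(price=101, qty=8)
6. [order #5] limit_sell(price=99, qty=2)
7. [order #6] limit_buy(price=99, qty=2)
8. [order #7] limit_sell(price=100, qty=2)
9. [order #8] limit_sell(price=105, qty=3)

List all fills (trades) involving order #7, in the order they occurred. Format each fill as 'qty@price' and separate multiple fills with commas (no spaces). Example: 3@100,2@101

After op 1 [order #1] limit_buy(price=100, qty=2): fills=none; bids=[#1:2@100] asks=[-]
After op 2 cancel(order #1): fills=none; bids=[-] asks=[-]
After op 3 [order #2] limit_buy(price=100, qty=10): fills=none; bids=[#2:10@100] asks=[-]
After op 4 [order #3] limit_buy(price=96, qty=9): fills=none; bids=[#2:10@100 #3:9@96] asks=[-]
After op 5 [order #4] limit_sell(price=101, qty=8): fills=none; bids=[#2:10@100 #3:9@96] asks=[#4:8@101]
After op 6 [order #5] limit_sell(price=99, qty=2): fills=#2x#5:2@100; bids=[#2:8@100 #3:9@96] asks=[#4:8@101]
After op 7 [order #6] limit_buy(price=99, qty=2): fills=none; bids=[#2:8@100 #6:2@99 #3:9@96] asks=[#4:8@101]
After op 8 [order #7] limit_sell(price=100, qty=2): fills=#2x#7:2@100; bids=[#2:6@100 #6:2@99 #3:9@96] asks=[#4:8@101]
After op 9 [order #8] limit_sell(price=105, qty=3): fills=none; bids=[#2:6@100 #6:2@99 #3:9@96] asks=[#4:8@101 #8:3@105]

Answer: 2@100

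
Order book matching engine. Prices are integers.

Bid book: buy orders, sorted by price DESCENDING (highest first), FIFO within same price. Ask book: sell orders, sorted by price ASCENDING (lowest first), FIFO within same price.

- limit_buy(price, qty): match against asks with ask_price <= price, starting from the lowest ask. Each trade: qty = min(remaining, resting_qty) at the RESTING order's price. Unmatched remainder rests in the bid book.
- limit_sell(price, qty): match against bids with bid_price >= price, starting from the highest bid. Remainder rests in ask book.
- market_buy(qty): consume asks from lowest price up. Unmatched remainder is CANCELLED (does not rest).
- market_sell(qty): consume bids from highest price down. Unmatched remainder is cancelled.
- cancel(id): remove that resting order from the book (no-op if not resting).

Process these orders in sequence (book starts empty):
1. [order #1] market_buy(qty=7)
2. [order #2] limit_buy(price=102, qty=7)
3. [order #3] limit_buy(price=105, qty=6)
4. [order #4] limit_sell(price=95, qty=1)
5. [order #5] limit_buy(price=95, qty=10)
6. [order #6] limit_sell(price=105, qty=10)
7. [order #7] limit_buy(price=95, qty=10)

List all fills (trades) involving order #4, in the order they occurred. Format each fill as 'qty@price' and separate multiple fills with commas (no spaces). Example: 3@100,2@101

After op 1 [order #1] market_buy(qty=7): fills=none; bids=[-] asks=[-]
After op 2 [order #2] limit_buy(price=102, qty=7): fills=none; bids=[#2:7@102] asks=[-]
After op 3 [order #3] limit_buy(price=105, qty=6): fills=none; bids=[#3:6@105 #2:7@102] asks=[-]
After op 4 [order #4] limit_sell(price=95, qty=1): fills=#3x#4:1@105; bids=[#3:5@105 #2:7@102] asks=[-]
After op 5 [order #5] limit_buy(price=95, qty=10): fills=none; bids=[#3:5@105 #2:7@102 #5:10@95] asks=[-]
After op 6 [order #6] limit_sell(price=105, qty=10): fills=#3x#6:5@105; bids=[#2:7@102 #5:10@95] asks=[#6:5@105]
After op 7 [order #7] limit_buy(price=95, qty=10): fills=none; bids=[#2:7@102 #5:10@95 #7:10@95] asks=[#6:5@105]

Answer: 1@105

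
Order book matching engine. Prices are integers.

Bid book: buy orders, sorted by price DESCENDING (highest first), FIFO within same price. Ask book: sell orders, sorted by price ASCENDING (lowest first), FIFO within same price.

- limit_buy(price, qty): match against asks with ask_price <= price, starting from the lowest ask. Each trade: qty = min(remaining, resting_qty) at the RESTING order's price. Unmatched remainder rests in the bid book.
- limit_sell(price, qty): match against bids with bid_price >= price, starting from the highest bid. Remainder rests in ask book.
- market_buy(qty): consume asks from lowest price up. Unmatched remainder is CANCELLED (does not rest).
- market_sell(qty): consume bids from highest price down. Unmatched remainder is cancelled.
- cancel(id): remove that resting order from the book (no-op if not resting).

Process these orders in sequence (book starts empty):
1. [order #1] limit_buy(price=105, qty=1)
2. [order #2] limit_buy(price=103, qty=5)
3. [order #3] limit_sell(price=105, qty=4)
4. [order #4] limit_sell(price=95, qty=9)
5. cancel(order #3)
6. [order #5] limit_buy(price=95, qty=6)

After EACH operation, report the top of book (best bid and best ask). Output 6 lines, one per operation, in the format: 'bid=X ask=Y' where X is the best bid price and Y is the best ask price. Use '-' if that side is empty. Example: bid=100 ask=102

Answer: bid=105 ask=-
bid=105 ask=-
bid=103 ask=105
bid=- ask=95
bid=- ask=95
bid=95 ask=-

Derivation:
After op 1 [order #1] limit_buy(price=105, qty=1): fills=none; bids=[#1:1@105] asks=[-]
After op 2 [order #2] limit_buy(price=103, qty=5): fills=none; bids=[#1:1@105 #2:5@103] asks=[-]
After op 3 [order #3] limit_sell(price=105, qty=4): fills=#1x#3:1@105; bids=[#2:5@103] asks=[#3:3@105]
After op 4 [order #4] limit_sell(price=95, qty=9): fills=#2x#4:5@103; bids=[-] asks=[#4:4@95 #3:3@105]
After op 5 cancel(order #3): fills=none; bids=[-] asks=[#4:4@95]
After op 6 [order #5] limit_buy(price=95, qty=6): fills=#5x#4:4@95; bids=[#5:2@95] asks=[-]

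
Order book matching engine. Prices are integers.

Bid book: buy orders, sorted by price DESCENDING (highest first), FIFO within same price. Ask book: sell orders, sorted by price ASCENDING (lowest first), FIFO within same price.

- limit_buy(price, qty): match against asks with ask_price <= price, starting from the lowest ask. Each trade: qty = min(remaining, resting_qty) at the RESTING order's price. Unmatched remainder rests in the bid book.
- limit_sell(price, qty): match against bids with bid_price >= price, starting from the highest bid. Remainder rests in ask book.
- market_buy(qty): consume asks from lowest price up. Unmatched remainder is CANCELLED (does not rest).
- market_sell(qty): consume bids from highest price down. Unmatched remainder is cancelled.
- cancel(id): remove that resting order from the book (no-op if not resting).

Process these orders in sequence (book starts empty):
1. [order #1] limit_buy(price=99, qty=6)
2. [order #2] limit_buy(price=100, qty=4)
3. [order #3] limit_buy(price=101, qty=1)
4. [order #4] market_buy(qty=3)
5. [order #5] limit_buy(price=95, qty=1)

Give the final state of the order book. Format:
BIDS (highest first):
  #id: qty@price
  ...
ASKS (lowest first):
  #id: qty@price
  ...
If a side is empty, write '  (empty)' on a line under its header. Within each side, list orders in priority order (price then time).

Answer: BIDS (highest first):
  #3: 1@101
  #2: 4@100
  #1: 6@99
  #5: 1@95
ASKS (lowest first):
  (empty)

Derivation:
After op 1 [order #1] limit_buy(price=99, qty=6): fills=none; bids=[#1:6@99] asks=[-]
After op 2 [order #2] limit_buy(price=100, qty=4): fills=none; bids=[#2:4@100 #1:6@99] asks=[-]
After op 3 [order #3] limit_buy(price=101, qty=1): fills=none; bids=[#3:1@101 #2:4@100 #1:6@99] asks=[-]
After op 4 [order #4] market_buy(qty=3): fills=none; bids=[#3:1@101 #2:4@100 #1:6@99] asks=[-]
After op 5 [order #5] limit_buy(price=95, qty=1): fills=none; bids=[#3:1@101 #2:4@100 #1:6@99 #5:1@95] asks=[-]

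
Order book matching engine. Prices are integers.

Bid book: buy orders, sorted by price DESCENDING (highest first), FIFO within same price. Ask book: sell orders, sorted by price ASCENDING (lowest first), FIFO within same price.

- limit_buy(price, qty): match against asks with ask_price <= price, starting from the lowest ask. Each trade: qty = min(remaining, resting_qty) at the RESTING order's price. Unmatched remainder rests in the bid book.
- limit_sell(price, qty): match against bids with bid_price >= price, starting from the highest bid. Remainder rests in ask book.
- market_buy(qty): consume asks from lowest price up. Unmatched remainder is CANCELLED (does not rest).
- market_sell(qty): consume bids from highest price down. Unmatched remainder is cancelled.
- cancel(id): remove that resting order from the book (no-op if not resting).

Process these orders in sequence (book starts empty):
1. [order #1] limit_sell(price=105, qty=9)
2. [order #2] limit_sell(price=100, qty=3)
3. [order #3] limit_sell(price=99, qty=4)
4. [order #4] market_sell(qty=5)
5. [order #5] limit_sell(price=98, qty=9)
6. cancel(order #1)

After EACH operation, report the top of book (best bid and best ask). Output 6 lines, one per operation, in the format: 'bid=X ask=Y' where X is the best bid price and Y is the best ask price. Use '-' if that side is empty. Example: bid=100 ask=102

After op 1 [order #1] limit_sell(price=105, qty=9): fills=none; bids=[-] asks=[#1:9@105]
After op 2 [order #2] limit_sell(price=100, qty=3): fills=none; bids=[-] asks=[#2:3@100 #1:9@105]
After op 3 [order #3] limit_sell(price=99, qty=4): fills=none; bids=[-] asks=[#3:4@99 #2:3@100 #1:9@105]
After op 4 [order #4] market_sell(qty=5): fills=none; bids=[-] asks=[#3:4@99 #2:3@100 #1:9@105]
After op 5 [order #5] limit_sell(price=98, qty=9): fills=none; bids=[-] asks=[#5:9@98 #3:4@99 #2:3@100 #1:9@105]
After op 6 cancel(order #1): fills=none; bids=[-] asks=[#5:9@98 #3:4@99 #2:3@100]

Answer: bid=- ask=105
bid=- ask=100
bid=- ask=99
bid=- ask=99
bid=- ask=98
bid=- ask=98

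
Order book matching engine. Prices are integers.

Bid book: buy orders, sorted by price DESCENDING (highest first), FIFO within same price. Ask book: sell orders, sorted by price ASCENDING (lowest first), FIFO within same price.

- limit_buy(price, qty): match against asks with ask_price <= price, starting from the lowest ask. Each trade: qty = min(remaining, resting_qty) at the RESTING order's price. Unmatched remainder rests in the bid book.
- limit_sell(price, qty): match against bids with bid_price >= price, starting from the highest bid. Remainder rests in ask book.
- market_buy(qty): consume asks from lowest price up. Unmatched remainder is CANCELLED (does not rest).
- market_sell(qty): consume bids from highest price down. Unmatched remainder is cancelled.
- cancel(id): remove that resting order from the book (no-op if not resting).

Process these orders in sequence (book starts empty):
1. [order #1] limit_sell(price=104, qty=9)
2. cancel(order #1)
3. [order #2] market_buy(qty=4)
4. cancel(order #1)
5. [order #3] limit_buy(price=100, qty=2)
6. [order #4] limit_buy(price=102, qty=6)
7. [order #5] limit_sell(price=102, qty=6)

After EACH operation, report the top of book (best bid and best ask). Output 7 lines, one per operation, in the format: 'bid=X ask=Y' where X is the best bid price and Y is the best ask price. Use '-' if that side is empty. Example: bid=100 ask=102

Answer: bid=- ask=104
bid=- ask=-
bid=- ask=-
bid=- ask=-
bid=100 ask=-
bid=102 ask=-
bid=100 ask=-

Derivation:
After op 1 [order #1] limit_sell(price=104, qty=9): fills=none; bids=[-] asks=[#1:9@104]
After op 2 cancel(order #1): fills=none; bids=[-] asks=[-]
After op 3 [order #2] market_buy(qty=4): fills=none; bids=[-] asks=[-]
After op 4 cancel(order #1): fills=none; bids=[-] asks=[-]
After op 5 [order #3] limit_buy(price=100, qty=2): fills=none; bids=[#3:2@100] asks=[-]
After op 6 [order #4] limit_buy(price=102, qty=6): fills=none; bids=[#4:6@102 #3:2@100] asks=[-]
After op 7 [order #5] limit_sell(price=102, qty=6): fills=#4x#5:6@102; bids=[#3:2@100] asks=[-]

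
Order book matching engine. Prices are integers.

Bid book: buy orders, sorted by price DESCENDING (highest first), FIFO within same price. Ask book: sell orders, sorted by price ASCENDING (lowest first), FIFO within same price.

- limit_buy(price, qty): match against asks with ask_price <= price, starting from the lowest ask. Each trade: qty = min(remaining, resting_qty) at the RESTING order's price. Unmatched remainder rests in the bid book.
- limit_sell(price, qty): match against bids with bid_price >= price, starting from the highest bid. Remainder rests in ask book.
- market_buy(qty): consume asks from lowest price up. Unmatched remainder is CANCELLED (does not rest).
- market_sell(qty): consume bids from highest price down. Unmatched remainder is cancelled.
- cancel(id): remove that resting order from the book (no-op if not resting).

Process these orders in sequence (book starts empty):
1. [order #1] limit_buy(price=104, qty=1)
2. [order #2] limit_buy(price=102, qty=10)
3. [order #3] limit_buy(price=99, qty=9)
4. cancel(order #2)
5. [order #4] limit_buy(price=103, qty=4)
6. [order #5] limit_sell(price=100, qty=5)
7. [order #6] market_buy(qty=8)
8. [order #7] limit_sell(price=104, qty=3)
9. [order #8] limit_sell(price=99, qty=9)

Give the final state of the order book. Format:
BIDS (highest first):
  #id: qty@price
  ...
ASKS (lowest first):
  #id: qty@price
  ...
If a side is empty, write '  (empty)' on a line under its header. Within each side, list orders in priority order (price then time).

Answer: BIDS (highest first):
  (empty)
ASKS (lowest first):
  #7: 3@104

Derivation:
After op 1 [order #1] limit_buy(price=104, qty=1): fills=none; bids=[#1:1@104] asks=[-]
After op 2 [order #2] limit_buy(price=102, qty=10): fills=none; bids=[#1:1@104 #2:10@102] asks=[-]
After op 3 [order #3] limit_buy(price=99, qty=9): fills=none; bids=[#1:1@104 #2:10@102 #3:9@99] asks=[-]
After op 4 cancel(order #2): fills=none; bids=[#1:1@104 #3:9@99] asks=[-]
After op 5 [order #4] limit_buy(price=103, qty=4): fills=none; bids=[#1:1@104 #4:4@103 #3:9@99] asks=[-]
After op 6 [order #5] limit_sell(price=100, qty=5): fills=#1x#5:1@104 #4x#5:4@103; bids=[#3:9@99] asks=[-]
After op 7 [order #6] market_buy(qty=8): fills=none; bids=[#3:9@99] asks=[-]
After op 8 [order #7] limit_sell(price=104, qty=3): fills=none; bids=[#3:9@99] asks=[#7:3@104]
After op 9 [order #8] limit_sell(price=99, qty=9): fills=#3x#8:9@99; bids=[-] asks=[#7:3@104]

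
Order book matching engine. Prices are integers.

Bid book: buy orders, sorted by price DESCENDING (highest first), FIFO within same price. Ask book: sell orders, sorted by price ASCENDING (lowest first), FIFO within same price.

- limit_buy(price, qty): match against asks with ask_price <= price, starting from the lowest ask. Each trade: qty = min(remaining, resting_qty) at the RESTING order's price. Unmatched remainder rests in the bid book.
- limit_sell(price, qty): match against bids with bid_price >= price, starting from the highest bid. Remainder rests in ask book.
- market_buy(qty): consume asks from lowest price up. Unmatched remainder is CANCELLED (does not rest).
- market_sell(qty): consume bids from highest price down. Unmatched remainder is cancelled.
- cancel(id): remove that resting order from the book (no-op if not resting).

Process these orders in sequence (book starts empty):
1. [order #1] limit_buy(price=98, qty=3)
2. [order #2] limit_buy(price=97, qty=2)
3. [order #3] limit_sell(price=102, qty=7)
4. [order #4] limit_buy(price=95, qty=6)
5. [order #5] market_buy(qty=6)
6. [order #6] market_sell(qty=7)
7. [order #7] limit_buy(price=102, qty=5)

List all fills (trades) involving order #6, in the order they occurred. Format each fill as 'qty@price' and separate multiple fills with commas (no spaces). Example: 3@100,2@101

After op 1 [order #1] limit_buy(price=98, qty=3): fills=none; bids=[#1:3@98] asks=[-]
After op 2 [order #2] limit_buy(price=97, qty=2): fills=none; bids=[#1:3@98 #2:2@97] asks=[-]
After op 3 [order #3] limit_sell(price=102, qty=7): fills=none; bids=[#1:3@98 #2:2@97] asks=[#3:7@102]
After op 4 [order #4] limit_buy(price=95, qty=6): fills=none; bids=[#1:3@98 #2:2@97 #4:6@95] asks=[#3:7@102]
After op 5 [order #5] market_buy(qty=6): fills=#5x#3:6@102; bids=[#1:3@98 #2:2@97 #4:6@95] asks=[#3:1@102]
After op 6 [order #6] market_sell(qty=7): fills=#1x#6:3@98 #2x#6:2@97 #4x#6:2@95; bids=[#4:4@95] asks=[#3:1@102]
After op 7 [order #7] limit_buy(price=102, qty=5): fills=#7x#3:1@102; bids=[#7:4@102 #4:4@95] asks=[-]

Answer: 3@98,2@97,2@95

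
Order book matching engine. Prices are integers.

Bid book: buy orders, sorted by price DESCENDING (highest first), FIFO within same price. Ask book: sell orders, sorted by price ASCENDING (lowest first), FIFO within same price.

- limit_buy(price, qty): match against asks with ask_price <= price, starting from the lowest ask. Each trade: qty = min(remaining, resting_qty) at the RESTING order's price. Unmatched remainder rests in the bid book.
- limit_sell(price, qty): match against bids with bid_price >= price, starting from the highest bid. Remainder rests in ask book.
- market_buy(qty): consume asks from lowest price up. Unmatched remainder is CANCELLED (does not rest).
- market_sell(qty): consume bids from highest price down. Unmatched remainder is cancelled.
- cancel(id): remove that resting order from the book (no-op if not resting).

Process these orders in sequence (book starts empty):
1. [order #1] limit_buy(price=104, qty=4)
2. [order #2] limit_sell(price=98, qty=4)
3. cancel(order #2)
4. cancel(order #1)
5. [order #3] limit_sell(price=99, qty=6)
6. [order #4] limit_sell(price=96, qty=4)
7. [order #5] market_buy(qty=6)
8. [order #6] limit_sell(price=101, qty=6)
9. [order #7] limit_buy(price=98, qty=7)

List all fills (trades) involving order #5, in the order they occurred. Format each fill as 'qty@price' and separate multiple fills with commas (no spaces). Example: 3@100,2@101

Answer: 4@96,2@99

Derivation:
After op 1 [order #1] limit_buy(price=104, qty=4): fills=none; bids=[#1:4@104] asks=[-]
After op 2 [order #2] limit_sell(price=98, qty=4): fills=#1x#2:4@104; bids=[-] asks=[-]
After op 3 cancel(order #2): fills=none; bids=[-] asks=[-]
After op 4 cancel(order #1): fills=none; bids=[-] asks=[-]
After op 5 [order #3] limit_sell(price=99, qty=6): fills=none; bids=[-] asks=[#3:6@99]
After op 6 [order #4] limit_sell(price=96, qty=4): fills=none; bids=[-] asks=[#4:4@96 #3:6@99]
After op 7 [order #5] market_buy(qty=6): fills=#5x#4:4@96 #5x#3:2@99; bids=[-] asks=[#3:4@99]
After op 8 [order #6] limit_sell(price=101, qty=6): fills=none; bids=[-] asks=[#3:4@99 #6:6@101]
After op 9 [order #7] limit_buy(price=98, qty=7): fills=none; bids=[#7:7@98] asks=[#3:4@99 #6:6@101]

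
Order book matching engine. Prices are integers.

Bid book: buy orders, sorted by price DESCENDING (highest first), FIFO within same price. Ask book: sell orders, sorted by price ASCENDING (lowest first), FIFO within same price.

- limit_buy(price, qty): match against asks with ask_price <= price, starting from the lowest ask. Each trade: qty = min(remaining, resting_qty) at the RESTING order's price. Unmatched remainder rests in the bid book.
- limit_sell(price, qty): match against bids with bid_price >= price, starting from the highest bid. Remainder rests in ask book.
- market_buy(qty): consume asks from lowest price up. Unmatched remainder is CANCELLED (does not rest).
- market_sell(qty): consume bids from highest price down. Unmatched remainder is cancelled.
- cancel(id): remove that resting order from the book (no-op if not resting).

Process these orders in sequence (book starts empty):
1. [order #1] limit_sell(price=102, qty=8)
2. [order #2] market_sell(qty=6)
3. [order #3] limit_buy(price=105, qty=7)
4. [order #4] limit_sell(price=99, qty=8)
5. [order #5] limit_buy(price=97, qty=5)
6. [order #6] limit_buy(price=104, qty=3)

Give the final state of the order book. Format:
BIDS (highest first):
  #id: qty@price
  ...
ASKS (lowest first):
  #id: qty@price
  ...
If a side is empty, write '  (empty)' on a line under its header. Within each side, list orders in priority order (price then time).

Answer: BIDS (highest first):
  #5: 5@97
ASKS (lowest first):
  #4: 5@99
  #1: 1@102

Derivation:
After op 1 [order #1] limit_sell(price=102, qty=8): fills=none; bids=[-] asks=[#1:8@102]
After op 2 [order #2] market_sell(qty=6): fills=none; bids=[-] asks=[#1:8@102]
After op 3 [order #3] limit_buy(price=105, qty=7): fills=#3x#1:7@102; bids=[-] asks=[#1:1@102]
After op 4 [order #4] limit_sell(price=99, qty=8): fills=none; bids=[-] asks=[#4:8@99 #1:1@102]
After op 5 [order #5] limit_buy(price=97, qty=5): fills=none; bids=[#5:5@97] asks=[#4:8@99 #1:1@102]
After op 6 [order #6] limit_buy(price=104, qty=3): fills=#6x#4:3@99; bids=[#5:5@97] asks=[#4:5@99 #1:1@102]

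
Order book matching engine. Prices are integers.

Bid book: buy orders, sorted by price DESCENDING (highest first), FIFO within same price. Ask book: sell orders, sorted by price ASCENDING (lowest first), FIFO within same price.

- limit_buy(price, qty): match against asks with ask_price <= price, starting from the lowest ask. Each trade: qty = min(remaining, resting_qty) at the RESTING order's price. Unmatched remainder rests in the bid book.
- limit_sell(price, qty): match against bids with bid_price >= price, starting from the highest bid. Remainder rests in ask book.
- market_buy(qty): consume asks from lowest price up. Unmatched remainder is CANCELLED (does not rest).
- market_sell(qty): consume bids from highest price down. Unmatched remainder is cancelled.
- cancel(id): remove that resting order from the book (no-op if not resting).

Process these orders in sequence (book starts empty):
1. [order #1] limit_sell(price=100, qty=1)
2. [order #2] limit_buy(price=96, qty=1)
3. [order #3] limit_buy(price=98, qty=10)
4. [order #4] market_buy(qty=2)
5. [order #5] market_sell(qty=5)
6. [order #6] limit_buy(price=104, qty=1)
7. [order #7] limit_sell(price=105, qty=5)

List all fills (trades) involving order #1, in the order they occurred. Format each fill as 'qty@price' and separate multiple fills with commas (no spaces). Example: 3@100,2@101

Answer: 1@100

Derivation:
After op 1 [order #1] limit_sell(price=100, qty=1): fills=none; bids=[-] asks=[#1:1@100]
After op 2 [order #2] limit_buy(price=96, qty=1): fills=none; bids=[#2:1@96] asks=[#1:1@100]
After op 3 [order #3] limit_buy(price=98, qty=10): fills=none; bids=[#3:10@98 #2:1@96] asks=[#1:1@100]
After op 4 [order #4] market_buy(qty=2): fills=#4x#1:1@100; bids=[#3:10@98 #2:1@96] asks=[-]
After op 5 [order #5] market_sell(qty=5): fills=#3x#5:5@98; bids=[#3:5@98 #2:1@96] asks=[-]
After op 6 [order #6] limit_buy(price=104, qty=1): fills=none; bids=[#6:1@104 #3:5@98 #2:1@96] asks=[-]
After op 7 [order #7] limit_sell(price=105, qty=5): fills=none; bids=[#6:1@104 #3:5@98 #2:1@96] asks=[#7:5@105]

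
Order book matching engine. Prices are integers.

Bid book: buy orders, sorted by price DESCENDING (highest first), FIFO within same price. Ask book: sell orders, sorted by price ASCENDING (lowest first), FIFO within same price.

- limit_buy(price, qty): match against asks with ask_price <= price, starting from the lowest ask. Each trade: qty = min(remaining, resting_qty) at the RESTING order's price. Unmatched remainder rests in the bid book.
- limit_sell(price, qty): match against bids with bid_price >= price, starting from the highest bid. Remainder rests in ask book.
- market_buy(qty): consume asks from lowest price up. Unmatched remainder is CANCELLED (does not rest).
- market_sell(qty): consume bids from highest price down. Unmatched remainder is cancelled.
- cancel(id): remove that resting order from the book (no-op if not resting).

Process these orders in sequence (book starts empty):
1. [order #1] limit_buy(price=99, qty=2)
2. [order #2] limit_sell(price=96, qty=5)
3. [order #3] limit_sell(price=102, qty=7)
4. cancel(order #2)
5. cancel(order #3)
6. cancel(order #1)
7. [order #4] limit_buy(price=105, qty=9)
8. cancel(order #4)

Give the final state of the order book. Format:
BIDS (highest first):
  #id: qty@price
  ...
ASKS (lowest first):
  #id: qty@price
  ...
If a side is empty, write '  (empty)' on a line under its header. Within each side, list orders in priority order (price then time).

Answer: BIDS (highest first):
  (empty)
ASKS (lowest first):
  (empty)

Derivation:
After op 1 [order #1] limit_buy(price=99, qty=2): fills=none; bids=[#1:2@99] asks=[-]
After op 2 [order #2] limit_sell(price=96, qty=5): fills=#1x#2:2@99; bids=[-] asks=[#2:3@96]
After op 3 [order #3] limit_sell(price=102, qty=7): fills=none; bids=[-] asks=[#2:3@96 #3:7@102]
After op 4 cancel(order #2): fills=none; bids=[-] asks=[#3:7@102]
After op 5 cancel(order #3): fills=none; bids=[-] asks=[-]
After op 6 cancel(order #1): fills=none; bids=[-] asks=[-]
After op 7 [order #4] limit_buy(price=105, qty=9): fills=none; bids=[#4:9@105] asks=[-]
After op 8 cancel(order #4): fills=none; bids=[-] asks=[-]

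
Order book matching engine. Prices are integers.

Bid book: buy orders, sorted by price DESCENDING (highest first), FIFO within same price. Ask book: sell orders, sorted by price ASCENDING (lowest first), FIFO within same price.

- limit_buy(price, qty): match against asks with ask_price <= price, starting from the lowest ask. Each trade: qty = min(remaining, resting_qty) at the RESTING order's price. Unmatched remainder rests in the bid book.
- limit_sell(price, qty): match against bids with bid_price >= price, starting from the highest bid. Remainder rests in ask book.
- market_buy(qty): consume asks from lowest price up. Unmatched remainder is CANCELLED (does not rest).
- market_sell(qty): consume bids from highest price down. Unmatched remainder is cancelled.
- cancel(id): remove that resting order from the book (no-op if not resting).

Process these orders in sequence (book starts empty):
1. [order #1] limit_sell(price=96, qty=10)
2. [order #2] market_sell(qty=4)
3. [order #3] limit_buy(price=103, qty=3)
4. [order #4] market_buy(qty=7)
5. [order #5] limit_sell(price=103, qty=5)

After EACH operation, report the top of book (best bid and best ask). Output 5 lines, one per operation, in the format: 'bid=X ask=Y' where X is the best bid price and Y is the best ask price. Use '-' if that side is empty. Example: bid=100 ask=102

After op 1 [order #1] limit_sell(price=96, qty=10): fills=none; bids=[-] asks=[#1:10@96]
After op 2 [order #2] market_sell(qty=4): fills=none; bids=[-] asks=[#1:10@96]
After op 3 [order #3] limit_buy(price=103, qty=3): fills=#3x#1:3@96; bids=[-] asks=[#1:7@96]
After op 4 [order #4] market_buy(qty=7): fills=#4x#1:7@96; bids=[-] asks=[-]
After op 5 [order #5] limit_sell(price=103, qty=5): fills=none; bids=[-] asks=[#5:5@103]

Answer: bid=- ask=96
bid=- ask=96
bid=- ask=96
bid=- ask=-
bid=- ask=103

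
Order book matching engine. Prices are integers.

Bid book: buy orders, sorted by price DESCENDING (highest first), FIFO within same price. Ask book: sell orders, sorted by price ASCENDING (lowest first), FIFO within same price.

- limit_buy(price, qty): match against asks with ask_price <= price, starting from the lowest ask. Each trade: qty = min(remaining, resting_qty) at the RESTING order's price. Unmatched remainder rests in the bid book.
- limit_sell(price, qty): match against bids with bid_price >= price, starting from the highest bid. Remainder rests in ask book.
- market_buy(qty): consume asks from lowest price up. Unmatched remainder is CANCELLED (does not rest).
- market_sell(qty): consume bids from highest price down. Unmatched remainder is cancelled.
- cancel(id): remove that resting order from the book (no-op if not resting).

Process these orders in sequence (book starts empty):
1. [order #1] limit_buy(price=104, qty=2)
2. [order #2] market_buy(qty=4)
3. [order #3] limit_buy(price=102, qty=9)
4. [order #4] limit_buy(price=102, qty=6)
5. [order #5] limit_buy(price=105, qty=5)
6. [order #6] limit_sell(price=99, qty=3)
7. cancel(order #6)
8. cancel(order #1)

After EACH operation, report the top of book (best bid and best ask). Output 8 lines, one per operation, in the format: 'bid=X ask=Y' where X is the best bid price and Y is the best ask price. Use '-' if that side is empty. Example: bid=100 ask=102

After op 1 [order #1] limit_buy(price=104, qty=2): fills=none; bids=[#1:2@104] asks=[-]
After op 2 [order #2] market_buy(qty=4): fills=none; bids=[#1:2@104] asks=[-]
After op 3 [order #3] limit_buy(price=102, qty=9): fills=none; bids=[#1:2@104 #3:9@102] asks=[-]
After op 4 [order #4] limit_buy(price=102, qty=6): fills=none; bids=[#1:2@104 #3:9@102 #4:6@102] asks=[-]
After op 5 [order #5] limit_buy(price=105, qty=5): fills=none; bids=[#5:5@105 #1:2@104 #3:9@102 #4:6@102] asks=[-]
After op 6 [order #6] limit_sell(price=99, qty=3): fills=#5x#6:3@105; bids=[#5:2@105 #1:2@104 #3:9@102 #4:6@102] asks=[-]
After op 7 cancel(order #6): fills=none; bids=[#5:2@105 #1:2@104 #3:9@102 #4:6@102] asks=[-]
After op 8 cancel(order #1): fills=none; bids=[#5:2@105 #3:9@102 #4:6@102] asks=[-]

Answer: bid=104 ask=-
bid=104 ask=-
bid=104 ask=-
bid=104 ask=-
bid=105 ask=-
bid=105 ask=-
bid=105 ask=-
bid=105 ask=-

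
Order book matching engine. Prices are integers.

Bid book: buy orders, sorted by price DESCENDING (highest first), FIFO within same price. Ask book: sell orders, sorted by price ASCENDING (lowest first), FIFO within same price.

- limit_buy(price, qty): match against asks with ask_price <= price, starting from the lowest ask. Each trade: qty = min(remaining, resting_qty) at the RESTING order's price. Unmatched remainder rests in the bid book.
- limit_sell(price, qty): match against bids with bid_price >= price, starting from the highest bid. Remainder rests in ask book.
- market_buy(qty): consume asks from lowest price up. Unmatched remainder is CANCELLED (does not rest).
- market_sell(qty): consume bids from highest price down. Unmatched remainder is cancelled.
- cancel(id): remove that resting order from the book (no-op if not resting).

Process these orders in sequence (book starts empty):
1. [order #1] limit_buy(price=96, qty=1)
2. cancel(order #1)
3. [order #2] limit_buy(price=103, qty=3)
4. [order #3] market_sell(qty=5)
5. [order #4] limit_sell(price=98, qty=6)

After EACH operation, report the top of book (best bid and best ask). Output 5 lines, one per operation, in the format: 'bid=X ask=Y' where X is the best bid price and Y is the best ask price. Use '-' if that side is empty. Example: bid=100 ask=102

Answer: bid=96 ask=-
bid=- ask=-
bid=103 ask=-
bid=- ask=-
bid=- ask=98

Derivation:
After op 1 [order #1] limit_buy(price=96, qty=1): fills=none; bids=[#1:1@96] asks=[-]
After op 2 cancel(order #1): fills=none; bids=[-] asks=[-]
After op 3 [order #2] limit_buy(price=103, qty=3): fills=none; bids=[#2:3@103] asks=[-]
After op 4 [order #3] market_sell(qty=5): fills=#2x#3:3@103; bids=[-] asks=[-]
After op 5 [order #4] limit_sell(price=98, qty=6): fills=none; bids=[-] asks=[#4:6@98]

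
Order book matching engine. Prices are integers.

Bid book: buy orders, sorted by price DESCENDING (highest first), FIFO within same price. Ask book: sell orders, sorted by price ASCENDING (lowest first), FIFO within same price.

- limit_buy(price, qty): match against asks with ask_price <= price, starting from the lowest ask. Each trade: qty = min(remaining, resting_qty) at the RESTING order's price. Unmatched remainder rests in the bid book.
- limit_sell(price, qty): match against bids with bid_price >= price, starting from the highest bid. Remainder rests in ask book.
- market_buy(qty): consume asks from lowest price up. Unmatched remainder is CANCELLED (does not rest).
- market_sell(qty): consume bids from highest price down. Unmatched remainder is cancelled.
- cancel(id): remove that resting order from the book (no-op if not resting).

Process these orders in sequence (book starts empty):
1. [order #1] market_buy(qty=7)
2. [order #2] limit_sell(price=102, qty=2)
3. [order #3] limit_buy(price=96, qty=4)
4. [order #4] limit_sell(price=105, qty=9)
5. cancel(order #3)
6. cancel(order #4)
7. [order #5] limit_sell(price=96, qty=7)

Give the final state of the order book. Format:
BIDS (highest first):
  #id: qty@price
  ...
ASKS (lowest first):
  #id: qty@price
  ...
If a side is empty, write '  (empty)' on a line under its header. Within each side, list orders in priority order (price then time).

After op 1 [order #1] market_buy(qty=7): fills=none; bids=[-] asks=[-]
After op 2 [order #2] limit_sell(price=102, qty=2): fills=none; bids=[-] asks=[#2:2@102]
After op 3 [order #3] limit_buy(price=96, qty=4): fills=none; bids=[#3:4@96] asks=[#2:2@102]
After op 4 [order #4] limit_sell(price=105, qty=9): fills=none; bids=[#3:4@96] asks=[#2:2@102 #4:9@105]
After op 5 cancel(order #3): fills=none; bids=[-] asks=[#2:2@102 #4:9@105]
After op 6 cancel(order #4): fills=none; bids=[-] asks=[#2:2@102]
After op 7 [order #5] limit_sell(price=96, qty=7): fills=none; bids=[-] asks=[#5:7@96 #2:2@102]

Answer: BIDS (highest first):
  (empty)
ASKS (lowest first):
  #5: 7@96
  #2: 2@102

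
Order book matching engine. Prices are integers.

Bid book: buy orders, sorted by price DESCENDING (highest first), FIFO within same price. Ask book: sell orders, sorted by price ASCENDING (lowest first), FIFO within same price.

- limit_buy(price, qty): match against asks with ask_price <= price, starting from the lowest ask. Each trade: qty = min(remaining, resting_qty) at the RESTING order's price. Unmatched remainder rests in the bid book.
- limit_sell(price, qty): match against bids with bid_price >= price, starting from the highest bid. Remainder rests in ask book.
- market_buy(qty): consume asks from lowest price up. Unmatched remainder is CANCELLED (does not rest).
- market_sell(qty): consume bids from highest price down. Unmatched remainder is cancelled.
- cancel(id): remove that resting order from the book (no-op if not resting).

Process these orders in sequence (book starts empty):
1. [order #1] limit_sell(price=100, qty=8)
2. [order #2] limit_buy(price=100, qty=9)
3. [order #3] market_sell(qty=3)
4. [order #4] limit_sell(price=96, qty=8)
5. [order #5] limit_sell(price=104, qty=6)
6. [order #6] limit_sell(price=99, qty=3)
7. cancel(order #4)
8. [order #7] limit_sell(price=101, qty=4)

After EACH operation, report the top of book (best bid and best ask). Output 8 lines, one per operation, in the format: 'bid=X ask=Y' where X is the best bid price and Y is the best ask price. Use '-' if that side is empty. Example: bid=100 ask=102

After op 1 [order #1] limit_sell(price=100, qty=8): fills=none; bids=[-] asks=[#1:8@100]
After op 2 [order #2] limit_buy(price=100, qty=9): fills=#2x#1:8@100; bids=[#2:1@100] asks=[-]
After op 3 [order #3] market_sell(qty=3): fills=#2x#3:1@100; bids=[-] asks=[-]
After op 4 [order #4] limit_sell(price=96, qty=8): fills=none; bids=[-] asks=[#4:8@96]
After op 5 [order #5] limit_sell(price=104, qty=6): fills=none; bids=[-] asks=[#4:8@96 #5:6@104]
After op 6 [order #6] limit_sell(price=99, qty=3): fills=none; bids=[-] asks=[#4:8@96 #6:3@99 #5:6@104]
After op 7 cancel(order #4): fills=none; bids=[-] asks=[#6:3@99 #5:6@104]
After op 8 [order #7] limit_sell(price=101, qty=4): fills=none; bids=[-] asks=[#6:3@99 #7:4@101 #5:6@104]

Answer: bid=- ask=100
bid=100 ask=-
bid=- ask=-
bid=- ask=96
bid=- ask=96
bid=- ask=96
bid=- ask=99
bid=- ask=99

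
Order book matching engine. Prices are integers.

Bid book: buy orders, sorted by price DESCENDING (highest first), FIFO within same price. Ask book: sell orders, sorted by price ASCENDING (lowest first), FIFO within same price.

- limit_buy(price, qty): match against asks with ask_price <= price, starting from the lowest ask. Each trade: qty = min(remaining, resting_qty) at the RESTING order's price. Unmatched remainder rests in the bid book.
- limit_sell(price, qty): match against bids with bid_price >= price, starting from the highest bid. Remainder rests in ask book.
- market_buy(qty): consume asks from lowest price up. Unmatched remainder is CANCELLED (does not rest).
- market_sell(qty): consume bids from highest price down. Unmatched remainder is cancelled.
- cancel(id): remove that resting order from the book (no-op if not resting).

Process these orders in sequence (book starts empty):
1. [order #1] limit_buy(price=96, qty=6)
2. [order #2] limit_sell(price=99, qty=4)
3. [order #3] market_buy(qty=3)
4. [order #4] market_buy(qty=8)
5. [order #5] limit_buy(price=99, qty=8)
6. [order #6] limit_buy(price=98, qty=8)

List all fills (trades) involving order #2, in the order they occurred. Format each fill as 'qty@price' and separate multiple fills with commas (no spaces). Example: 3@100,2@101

After op 1 [order #1] limit_buy(price=96, qty=6): fills=none; bids=[#1:6@96] asks=[-]
After op 2 [order #2] limit_sell(price=99, qty=4): fills=none; bids=[#1:6@96] asks=[#2:4@99]
After op 3 [order #3] market_buy(qty=3): fills=#3x#2:3@99; bids=[#1:6@96] asks=[#2:1@99]
After op 4 [order #4] market_buy(qty=8): fills=#4x#2:1@99; bids=[#1:6@96] asks=[-]
After op 5 [order #5] limit_buy(price=99, qty=8): fills=none; bids=[#5:8@99 #1:6@96] asks=[-]
After op 6 [order #6] limit_buy(price=98, qty=8): fills=none; bids=[#5:8@99 #6:8@98 #1:6@96] asks=[-]

Answer: 3@99,1@99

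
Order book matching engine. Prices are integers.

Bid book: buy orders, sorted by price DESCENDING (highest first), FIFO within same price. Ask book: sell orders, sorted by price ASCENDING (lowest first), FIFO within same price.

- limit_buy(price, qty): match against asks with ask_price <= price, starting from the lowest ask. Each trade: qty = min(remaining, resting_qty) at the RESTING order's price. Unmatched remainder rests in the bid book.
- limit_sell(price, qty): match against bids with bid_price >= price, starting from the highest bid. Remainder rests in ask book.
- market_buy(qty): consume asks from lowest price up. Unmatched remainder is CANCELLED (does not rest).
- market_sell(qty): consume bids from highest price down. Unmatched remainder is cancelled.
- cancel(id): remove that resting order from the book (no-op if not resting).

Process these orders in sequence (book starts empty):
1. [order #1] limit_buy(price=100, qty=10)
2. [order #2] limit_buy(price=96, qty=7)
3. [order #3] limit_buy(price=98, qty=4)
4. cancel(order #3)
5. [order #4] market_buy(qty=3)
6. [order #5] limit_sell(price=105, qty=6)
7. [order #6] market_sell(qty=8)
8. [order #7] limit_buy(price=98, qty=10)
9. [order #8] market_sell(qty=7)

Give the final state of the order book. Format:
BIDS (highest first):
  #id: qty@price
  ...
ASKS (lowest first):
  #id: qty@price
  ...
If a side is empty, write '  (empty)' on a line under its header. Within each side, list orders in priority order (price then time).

Answer: BIDS (highest first):
  #7: 5@98
  #2: 7@96
ASKS (lowest first):
  #5: 6@105

Derivation:
After op 1 [order #1] limit_buy(price=100, qty=10): fills=none; bids=[#1:10@100] asks=[-]
After op 2 [order #2] limit_buy(price=96, qty=7): fills=none; bids=[#1:10@100 #2:7@96] asks=[-]
After op 3 [order #3] limit_buy(price=98, qty=4): fills=none; bids=[#1:10@100 #3:4@98 #2:7@96] asks=[-]
After op 4 cancel(order #3): fills=none; bids=[#1:10@100 #2:7@96] asks=[-]
After op 5 [order #4] market_buy(qty=3): fills=none; bids=[#1:10@100 #2:7@96] asks=[-]
After op 6 [order #5] limit_sell(price=105, qty=6): fills=none; bids=[#1:10@100 #2:7@96] asks=[#5:6@105]
After op 7 [order #6] market_sell(qty=8): fills=#1x#6:8@100; bids=[#1:2@100 #2:7@96] asks=[#5:6@105]
After op 8 [order #7] limit_buy(price=98, qty=10): fills=none; bids=[#1:2@100 #7:10@98 #2:7@96] asks=[#5:6@105]
After op 9 [order #8] market_sell(qty=7): fills=#1x#8:2@100 #7x#8:5@98; bids=[#7:5@98 #2:7@96] asks=[#5:6@105]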